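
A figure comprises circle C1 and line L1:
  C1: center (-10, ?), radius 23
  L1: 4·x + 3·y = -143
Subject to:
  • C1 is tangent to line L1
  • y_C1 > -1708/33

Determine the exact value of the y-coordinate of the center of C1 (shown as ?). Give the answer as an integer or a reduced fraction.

4

1. [C1‖L1]  y_C1² + (206/3)y_C1 − 872/3 = 0  ⇒  y_C1 = -218/3 or 4
2. given y_C1 > -1708/33: keep 4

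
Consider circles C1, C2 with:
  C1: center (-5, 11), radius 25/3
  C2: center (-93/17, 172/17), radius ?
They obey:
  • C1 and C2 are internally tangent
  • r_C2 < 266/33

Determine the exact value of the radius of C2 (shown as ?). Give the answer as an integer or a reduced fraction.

22/3

1. [int C1,C2]  r_C2² − (50/3)r_C2 + 616/9 = 0  ⇒  r_C2 = 22/3 or 28/3
2. given r_C2 < 266/33: keep 22/3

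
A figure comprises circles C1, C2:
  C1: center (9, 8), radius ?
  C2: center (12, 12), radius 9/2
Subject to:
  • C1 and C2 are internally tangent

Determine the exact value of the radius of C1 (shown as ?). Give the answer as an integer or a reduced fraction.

1. [int C1,C2]  r_C1² − 9r_C1 − 19/4 = 0  ⇒  r_C1 = 19/2 (r>0 drops 1)

19/2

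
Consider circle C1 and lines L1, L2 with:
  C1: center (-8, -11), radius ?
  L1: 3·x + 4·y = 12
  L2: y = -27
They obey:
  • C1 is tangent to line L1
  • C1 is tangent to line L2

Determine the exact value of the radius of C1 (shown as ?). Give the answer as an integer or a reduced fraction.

16

1. [C1‖L1]  r_C1² − 256 = 0  ⇒  r_C1 = 16 (r>0 drops 1)
2. [C1‖L2]  r_C1² − 256 = 0  ⇒  r_C1 = 16 (r>0 drops 1)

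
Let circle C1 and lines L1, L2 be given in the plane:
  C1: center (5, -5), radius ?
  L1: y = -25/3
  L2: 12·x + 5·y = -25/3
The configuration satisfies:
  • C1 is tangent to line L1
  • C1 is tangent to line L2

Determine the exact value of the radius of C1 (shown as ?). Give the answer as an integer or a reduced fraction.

10/3

1. [C1‖L1]  r_C1² − 100/9 = 0  ⇒  r_C1 = 10/3 (r>0 drops 1)
2. [C1‖L2]  r_C1² − 100/9 = 0  ⇒  r_C1 = 10/3 (r>0 drops 1)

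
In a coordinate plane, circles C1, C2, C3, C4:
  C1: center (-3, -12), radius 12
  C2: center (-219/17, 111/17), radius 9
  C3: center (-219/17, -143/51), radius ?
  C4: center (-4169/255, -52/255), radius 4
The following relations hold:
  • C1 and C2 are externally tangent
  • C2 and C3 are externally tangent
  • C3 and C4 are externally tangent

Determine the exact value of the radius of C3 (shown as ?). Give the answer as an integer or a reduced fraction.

1/3

1. [ext C2·C3]  r_C3² + 18r_C3 − 55/9 = 0  ⇒  r_C3 = 1/3 (r>0 drops 1)
2. [ext C3·C4]  r_C3² + 8r_C3 − 25/9 = 0  ⇒  r_C3 = 1/3 (r>0 drops 1)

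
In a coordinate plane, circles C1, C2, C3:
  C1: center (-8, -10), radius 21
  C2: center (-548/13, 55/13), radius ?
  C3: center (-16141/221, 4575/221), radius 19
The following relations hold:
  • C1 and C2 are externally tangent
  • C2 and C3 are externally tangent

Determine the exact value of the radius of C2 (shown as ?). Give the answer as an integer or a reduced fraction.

1. [ext C1·C2]  r_C2² + 42r_C2 − 928 = 0  ⇒  r_C2 = 16 (r>0 drops 1)
2. [ext C2·C3]  r_C2² + 38r_C2 − 864 = 0  ⇒  r_C2 = 16 (r>0 drops 1)

16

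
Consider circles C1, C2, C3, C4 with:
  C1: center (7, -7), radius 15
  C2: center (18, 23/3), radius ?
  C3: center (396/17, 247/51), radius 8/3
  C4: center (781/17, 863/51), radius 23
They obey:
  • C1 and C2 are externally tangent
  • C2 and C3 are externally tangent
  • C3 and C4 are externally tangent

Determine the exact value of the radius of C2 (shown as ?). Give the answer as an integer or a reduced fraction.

1. [ext C1·C2]  r_C2² + 30r_C2 − 1000/9 = 0  ⇒  r_C2 = 10/3 (r>0 drops 1)
2. [ext C2·C3]  r_C2² + (16/3)r_C2 − 260/9 = 0  ⇒  r_C2 = 10/3 (r>0 drops 1)

10/3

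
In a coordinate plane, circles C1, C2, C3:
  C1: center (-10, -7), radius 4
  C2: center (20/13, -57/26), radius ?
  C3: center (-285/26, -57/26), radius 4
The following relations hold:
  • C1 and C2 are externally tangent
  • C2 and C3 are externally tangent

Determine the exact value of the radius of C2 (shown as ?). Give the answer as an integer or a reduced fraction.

1. [ext C1·C2]  r_C2² + 8r_C2 − 561/4 = 0  ⇒  r_C2 = 17/2 (r>0 drops 1)
2. [ext C2·C3]  r_C2² + 8r_C2 − 561/4 = 0  ⇒  r_C2 = 17/2 (r>0 drops 1)

17/2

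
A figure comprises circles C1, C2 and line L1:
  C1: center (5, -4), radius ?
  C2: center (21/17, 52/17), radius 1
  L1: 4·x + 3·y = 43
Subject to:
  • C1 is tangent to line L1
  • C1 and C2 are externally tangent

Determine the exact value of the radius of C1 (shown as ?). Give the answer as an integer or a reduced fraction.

7

1. [C1‖L1]  r_C1² − 49 = 0  ⇒  r_C1 = 7 (r>0 drops 1)
2. [ext C1·C2]  r_C1² + 2r_C1 − 63 = 0  ⇒  r_C1 = 7 (r>0 drops 1)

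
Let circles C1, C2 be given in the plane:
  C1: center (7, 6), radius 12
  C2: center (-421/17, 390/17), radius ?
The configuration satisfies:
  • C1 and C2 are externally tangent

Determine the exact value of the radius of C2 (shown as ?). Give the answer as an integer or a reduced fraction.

1. [ext C1·C2]  r_C2² + 24r_C2 − 1152 = 0  ⇒  r_C2 = 24 (r>0 drops 1)

24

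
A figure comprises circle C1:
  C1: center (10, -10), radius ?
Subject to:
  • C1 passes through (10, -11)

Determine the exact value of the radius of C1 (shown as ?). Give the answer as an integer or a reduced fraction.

1

1. [C1∋P]  r_C1² − 1 = 0  ⇒  r_C1 = 1 (r>0 drops 1)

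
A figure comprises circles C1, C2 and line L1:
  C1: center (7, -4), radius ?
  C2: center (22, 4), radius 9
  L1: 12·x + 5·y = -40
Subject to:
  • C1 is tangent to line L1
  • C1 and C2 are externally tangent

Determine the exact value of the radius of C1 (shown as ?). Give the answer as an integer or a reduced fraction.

1. [C1‖L1]  r_C1² − 64 = 0  ⇒  r_C1 = 8 (r>0 drops 1)
2. [ext C1·C2]  r_C1² + 18r_C1 − 208 = 0  ⇒  r_C1 = 8 (r>0 drops 1)

8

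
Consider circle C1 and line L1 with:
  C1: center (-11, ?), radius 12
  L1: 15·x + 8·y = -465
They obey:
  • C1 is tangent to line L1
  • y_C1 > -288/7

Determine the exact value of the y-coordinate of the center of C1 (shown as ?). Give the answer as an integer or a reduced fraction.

1. [C1‖L1]  y_C1² + 75y_C1 + 756 = 0  ⇒  y_C1 = -63 or -12
2. given y_C1 > -288/7: keep -12

-12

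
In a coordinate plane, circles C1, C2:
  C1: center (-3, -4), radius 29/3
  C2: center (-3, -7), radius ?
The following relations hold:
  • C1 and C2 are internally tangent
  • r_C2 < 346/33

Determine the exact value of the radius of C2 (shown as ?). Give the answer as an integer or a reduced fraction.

20/3

1. [int C1,C2]  r_C2² − (58/3)r_C2 + 760/9 = 0  ⇒  r_C2 = 20/3 or 38/3
2. given r_C2 < 346/33: keep 20/3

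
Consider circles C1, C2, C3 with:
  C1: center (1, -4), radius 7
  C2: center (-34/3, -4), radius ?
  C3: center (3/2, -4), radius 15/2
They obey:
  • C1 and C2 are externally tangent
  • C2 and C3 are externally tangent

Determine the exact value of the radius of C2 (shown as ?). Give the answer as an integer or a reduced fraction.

1. [ext C1·C2]  r_C2² + 14r_C2 − 928/9 = 0  ⇒  r_C2 = 16/3 (r>0 drops 1)
2. [ext C2·C3]  r_C2² + 15r_C2 − 976/9 = 0  ⇒  r_C2 = 16/3 (r>0 drops 1)

16/3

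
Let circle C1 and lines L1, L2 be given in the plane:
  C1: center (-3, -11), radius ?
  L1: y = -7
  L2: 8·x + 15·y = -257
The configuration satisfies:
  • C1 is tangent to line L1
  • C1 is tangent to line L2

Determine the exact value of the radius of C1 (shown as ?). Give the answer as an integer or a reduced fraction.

4

1. [C1‖L1]  r_C1² − 16 = 0  ⇒  r_C1 = 4 (r>0 drops 1)
2. [C1‖L2]  r_C1² − 16 = 0  ⇒  r_C1 = 4 (r>0 drops 1)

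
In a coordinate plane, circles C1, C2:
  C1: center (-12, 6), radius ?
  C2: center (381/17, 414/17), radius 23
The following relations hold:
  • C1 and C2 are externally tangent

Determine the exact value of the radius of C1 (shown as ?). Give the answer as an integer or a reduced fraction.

16

1. [ext C1·C2]  r_C1² + 46r_C1 − 992 = 0  ⇒  r_C1 = 16 (r>0 drops 1)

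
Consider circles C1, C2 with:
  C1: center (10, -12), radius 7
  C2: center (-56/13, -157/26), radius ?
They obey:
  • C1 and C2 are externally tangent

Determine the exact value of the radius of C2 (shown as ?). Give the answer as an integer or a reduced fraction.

1. [ext C1·C2]  r_C2² + 14r_C2 − 765/4 = 0  ⇒  r_C2 = 17/2 (r>0 drops 1)

17/2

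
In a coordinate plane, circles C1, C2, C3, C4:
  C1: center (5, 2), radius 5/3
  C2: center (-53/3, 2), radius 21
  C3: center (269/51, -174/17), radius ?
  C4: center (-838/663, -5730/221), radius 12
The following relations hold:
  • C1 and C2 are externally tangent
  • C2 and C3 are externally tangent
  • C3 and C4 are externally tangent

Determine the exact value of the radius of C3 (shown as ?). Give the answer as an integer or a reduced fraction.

5

1. [ext C2·C3]  r_C3² + 42r_C3 − 235 = 0  ⇒  r_C3 = 5 (r>0 drops 1)
2. [ext C3·C4]  r_C3² + 24r_C3 − 145 = 0  ⇒  r_C3 = 5 (r>0 drops 1)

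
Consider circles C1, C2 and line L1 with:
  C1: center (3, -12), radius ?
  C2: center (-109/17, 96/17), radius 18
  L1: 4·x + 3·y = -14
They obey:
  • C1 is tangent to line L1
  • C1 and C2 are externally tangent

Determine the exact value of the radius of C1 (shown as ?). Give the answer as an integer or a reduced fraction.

2

1. [C1‖L1]  r_C1² − 4 = 0  ⇒  r_C1 = 2 (r>0 drops 1)
2. [ext C1·C2]  r_C1² + 36r_C1 − 76 = 0  ⇒  r_C1 = 2 (r>0 drops 1)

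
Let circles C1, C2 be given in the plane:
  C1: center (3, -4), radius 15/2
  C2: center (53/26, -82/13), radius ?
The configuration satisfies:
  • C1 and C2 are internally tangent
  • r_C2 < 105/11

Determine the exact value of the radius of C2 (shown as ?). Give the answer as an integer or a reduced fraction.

1. [int C1,C2]  r_C2² − 15r_C2 + 50 = 0  ⇒  r_C2 = 5 or 10
2. given r_C2 < 105/11: keep 5

5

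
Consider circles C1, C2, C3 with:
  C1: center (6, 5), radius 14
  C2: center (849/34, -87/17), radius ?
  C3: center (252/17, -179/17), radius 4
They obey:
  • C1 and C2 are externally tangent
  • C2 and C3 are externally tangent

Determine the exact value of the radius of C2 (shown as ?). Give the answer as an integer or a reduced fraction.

1. [ext C1·C2]  r_C2² + 28r_C2 − 1065/4 = 0  ⇒  r_C2 = 15/2 (r>0 drops 1)
2. [ext C2·C3]  r_C2² + 8r_C2 − 465/4 = 0  ⇒  r_C2 = 15/2 (r>0 drops 1)

15/2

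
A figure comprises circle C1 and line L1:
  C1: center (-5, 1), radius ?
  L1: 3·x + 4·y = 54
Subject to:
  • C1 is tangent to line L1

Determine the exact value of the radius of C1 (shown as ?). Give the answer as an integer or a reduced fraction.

1. [C1‖L1]  r_C1² − 169 = 0  ⇒  r_C1 = 13 (r>0 drops 1)

13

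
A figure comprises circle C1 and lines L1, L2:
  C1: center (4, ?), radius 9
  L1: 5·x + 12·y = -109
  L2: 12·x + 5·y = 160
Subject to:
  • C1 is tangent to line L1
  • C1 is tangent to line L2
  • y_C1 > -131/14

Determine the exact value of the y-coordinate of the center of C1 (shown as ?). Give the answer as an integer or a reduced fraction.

1. [C1‖L1]  y_C1² + (43/2)y_C1 + 41/2 = 0  ⇒  y_C1 = -41/2 or -1
2. [C1‖L2]  y_C1² − (224/5)y_C1 − 229/5 = 0  ⇒  y_C1 = -1 or 229/5

-1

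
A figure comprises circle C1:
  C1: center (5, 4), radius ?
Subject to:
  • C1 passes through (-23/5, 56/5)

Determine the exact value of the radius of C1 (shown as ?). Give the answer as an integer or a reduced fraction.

12

1. [C1∋P]  r_C1² − 144 = 0  ⇒  r_C1 = 12 (r>0 drops 1)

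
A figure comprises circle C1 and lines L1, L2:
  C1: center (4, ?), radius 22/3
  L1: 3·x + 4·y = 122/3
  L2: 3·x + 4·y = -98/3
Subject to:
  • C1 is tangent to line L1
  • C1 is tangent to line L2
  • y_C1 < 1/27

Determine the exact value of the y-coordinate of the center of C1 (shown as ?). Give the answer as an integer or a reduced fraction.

1. [C1‖L1]  y_C1² − (43/3)y_C1 − 98/3 = 0  ⇒  y_C1 = -2 or 49/3
2. [C1‖L2]  y_C1² + (67/3)y_C1 + 122/3 = 0  ⇒  y_C1 = -61/3 or -2

-2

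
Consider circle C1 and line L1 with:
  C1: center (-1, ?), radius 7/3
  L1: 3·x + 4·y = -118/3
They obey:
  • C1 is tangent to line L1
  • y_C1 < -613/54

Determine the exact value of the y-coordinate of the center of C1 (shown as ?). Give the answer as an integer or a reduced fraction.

-12

1. [C1‖L1]  y_C1² + (109/6)y_C1 + 74 = 0  ⇒  y_C1 = -12 or -37/6
2. given y_C1 < -613/54: keep -12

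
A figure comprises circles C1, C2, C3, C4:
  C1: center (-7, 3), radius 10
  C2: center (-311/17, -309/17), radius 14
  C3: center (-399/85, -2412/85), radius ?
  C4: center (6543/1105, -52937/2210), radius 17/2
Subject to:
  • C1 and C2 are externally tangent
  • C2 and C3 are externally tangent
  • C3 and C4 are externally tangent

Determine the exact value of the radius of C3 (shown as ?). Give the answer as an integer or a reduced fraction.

3

1. [ext C2·C3]  r_C3² + 28r_C3 − 93 = 0  ⇒  r_C3 = 3 (r>0 drops 1)
2. [ext C3·C4]  r_C3² + 17r_C3 − 60 = 0  ⇒  r_C3 = 3 (r>0 drops 1)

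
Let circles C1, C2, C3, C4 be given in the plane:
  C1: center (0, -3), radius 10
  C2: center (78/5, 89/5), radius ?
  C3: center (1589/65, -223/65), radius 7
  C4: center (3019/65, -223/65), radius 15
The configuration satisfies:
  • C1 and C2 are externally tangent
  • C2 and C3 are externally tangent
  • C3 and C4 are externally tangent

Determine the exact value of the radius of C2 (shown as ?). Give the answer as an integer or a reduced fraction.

1. [ext C1·C2]  r_C2² + 20r_C2 − 576 = 0  ⇒  r_C2 = 16 (r>0 drops 1)
2. [ext C2·C3]  r_C2² + 14r_C2 − 480 = 0  ⇒  r_C2 = 16 (r>0 drops 1)

16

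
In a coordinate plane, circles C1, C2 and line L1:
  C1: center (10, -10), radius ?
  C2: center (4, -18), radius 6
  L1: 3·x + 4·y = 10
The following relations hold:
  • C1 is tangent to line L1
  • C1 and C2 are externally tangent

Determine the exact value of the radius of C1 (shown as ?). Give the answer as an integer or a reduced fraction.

1. [C1‖L1]  r_C1² − 16 = 0  ⇒  r_C1 = 4 (r>0 drops 1)
2. [ext C1·C2]  r_C1² + 12r_C1 − 64 = 0  ⇒  r_C1 = 4 (r>0 drops 1)

4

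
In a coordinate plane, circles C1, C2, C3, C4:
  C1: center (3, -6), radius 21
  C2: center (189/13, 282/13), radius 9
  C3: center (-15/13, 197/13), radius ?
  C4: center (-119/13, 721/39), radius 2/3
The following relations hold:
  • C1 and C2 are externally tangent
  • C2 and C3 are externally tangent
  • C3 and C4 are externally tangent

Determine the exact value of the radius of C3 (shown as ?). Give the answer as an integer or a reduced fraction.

1. [ext C2·C3]  r_C3² + 18r_C3 − 208 = 0  ⇒  r_C3 = 8 (r>0 drops 1)
2. [ext C3·C4]  r_C3² + (4/3)r_C3 − 224/3 = 0  ⇒  r_C3 = 8 (r>0 drops 1)

8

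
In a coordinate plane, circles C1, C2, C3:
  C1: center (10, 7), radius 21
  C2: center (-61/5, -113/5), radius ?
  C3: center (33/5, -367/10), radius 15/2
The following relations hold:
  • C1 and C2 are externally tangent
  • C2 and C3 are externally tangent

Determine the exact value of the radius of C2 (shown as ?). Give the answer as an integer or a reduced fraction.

16

1. [ext C1·C2]  r_C2² + 42r_C2 − 928 = 0  ⇒  r_C2 = 16 (r>0 drops 1)
2. [ext C2·C3]  r_C2² + 15r_C2 − 496 = 0  ⇒  r_C2 = 16 (r>0 drops 1)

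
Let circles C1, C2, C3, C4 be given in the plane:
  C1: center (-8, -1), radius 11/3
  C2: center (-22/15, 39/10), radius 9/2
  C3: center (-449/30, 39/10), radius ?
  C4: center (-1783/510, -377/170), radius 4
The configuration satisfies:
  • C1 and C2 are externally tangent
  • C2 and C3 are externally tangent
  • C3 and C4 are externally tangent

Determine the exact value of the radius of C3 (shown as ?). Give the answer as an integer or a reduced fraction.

9

1. [ext C2·C3]  r_C3² + 9r_C3 − 162 = 0  ⇒  r_C3 = 9 (r>0 drops 1)
2. [ext C3·C4]  r_C3² + 8r_C3 − 153 = 0  ⇒  r_C3 = 9 (r>0 drops 1)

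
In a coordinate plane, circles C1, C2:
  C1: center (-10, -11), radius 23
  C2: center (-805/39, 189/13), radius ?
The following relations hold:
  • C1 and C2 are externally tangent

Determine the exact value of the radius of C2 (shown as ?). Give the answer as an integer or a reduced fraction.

14/3

1. [ext C1·C2]  r_C2² + 46r_C2 − 2128/9 = 0  ⇒  r_C2 = 14/3 (r>0 drops 1)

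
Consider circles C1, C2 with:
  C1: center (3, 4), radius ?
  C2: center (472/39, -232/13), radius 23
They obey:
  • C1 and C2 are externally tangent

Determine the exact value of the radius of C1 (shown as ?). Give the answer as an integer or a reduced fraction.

1. [ext C1·C2]  r_C1² + 46r_C1 − 280/9 = 0  ⇒  r_C1 = 2/3 (r>0 drops 1)

2/3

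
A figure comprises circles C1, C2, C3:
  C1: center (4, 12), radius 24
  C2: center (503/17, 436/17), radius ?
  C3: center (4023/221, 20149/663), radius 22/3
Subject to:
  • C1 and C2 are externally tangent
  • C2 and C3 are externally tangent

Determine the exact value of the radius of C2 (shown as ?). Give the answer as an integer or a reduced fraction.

1. [ext C1·C2]  r_C2² + 48r_C2 − 265 = 0  ⇒  r_C2 = 5 (r>0 drops 1)
2. [ext C2·C3]  r_C2² + (44/3)r_C2 − 295/3 = 0  ⇒  r_C2 = 5 (r>0 drops 1)

5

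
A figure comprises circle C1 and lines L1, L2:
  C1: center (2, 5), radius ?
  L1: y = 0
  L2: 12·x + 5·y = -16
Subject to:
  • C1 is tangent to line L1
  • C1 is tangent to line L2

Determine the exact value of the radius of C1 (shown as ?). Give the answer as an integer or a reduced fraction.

5

1. [C1‖L1]  r_C1² − 25 = 0  ⇒  r_C1 = 5 (r>0 drops 1)
2. [C1‖L2]  r_C1² − 25 = 0  ⇒  r_C1 = 5 (r>0 drops 1)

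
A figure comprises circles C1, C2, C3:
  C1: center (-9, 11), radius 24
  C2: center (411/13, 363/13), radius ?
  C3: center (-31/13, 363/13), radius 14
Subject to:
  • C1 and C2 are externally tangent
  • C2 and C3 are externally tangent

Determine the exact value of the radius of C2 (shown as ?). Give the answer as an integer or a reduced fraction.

20

1. [ext C1·C2]  r_C2² + 48r_C2 − 1360 = 0  ⇒  r_C2 = 20 (r>0 drops 1)
2. [ext C2·C3]  r_C2² + 28r_C2 − 960 = 0  ⇒  r_C2 = 20 (r>0 drops 1)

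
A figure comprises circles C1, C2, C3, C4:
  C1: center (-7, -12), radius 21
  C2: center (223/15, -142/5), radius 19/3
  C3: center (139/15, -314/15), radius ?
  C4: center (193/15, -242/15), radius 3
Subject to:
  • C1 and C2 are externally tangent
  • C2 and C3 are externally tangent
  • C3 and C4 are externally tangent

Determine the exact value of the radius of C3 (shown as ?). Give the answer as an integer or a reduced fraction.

1. [ext C2·C3]  r_C3² + (38/3)r_C3 − 47 = 0  ⇒  r_C3 = 3 (r>0 drops 1)
2. [ext C3·C4]  r_C3² + 6r_C3 − 27 = 0  ⇒  r_C3 = 3 (r>0 drops 1)

3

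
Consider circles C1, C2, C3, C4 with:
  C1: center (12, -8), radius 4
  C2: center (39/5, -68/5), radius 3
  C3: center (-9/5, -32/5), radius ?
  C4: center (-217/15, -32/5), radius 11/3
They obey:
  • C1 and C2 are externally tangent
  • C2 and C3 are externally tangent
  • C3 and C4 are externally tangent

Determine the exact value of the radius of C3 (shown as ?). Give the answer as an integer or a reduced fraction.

1. [ext C2·C3]  r_C3² + 6r_C3 − 135 = 0  ⇒  r_C3 = 9 (r>0 drops 1)
2. [ext C3·C4]  r_C3² + (22/3)r_C3 − 147 = 0  ⇒  r_C3 = 9 (r>0 drops 1)

9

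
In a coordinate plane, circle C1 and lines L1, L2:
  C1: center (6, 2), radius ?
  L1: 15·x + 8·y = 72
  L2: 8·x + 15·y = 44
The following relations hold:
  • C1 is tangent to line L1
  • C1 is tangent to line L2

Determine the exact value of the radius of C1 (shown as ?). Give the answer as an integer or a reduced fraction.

1. [C1‖L1]  r_C1² − 4 = 0  ⇒  r_C1 = 2 (r>0 drops 1)
2. [C1‖L2]  r_C1² − 4 = 0  ⇒  r_C1 = 2 (r>0 drops 1)

2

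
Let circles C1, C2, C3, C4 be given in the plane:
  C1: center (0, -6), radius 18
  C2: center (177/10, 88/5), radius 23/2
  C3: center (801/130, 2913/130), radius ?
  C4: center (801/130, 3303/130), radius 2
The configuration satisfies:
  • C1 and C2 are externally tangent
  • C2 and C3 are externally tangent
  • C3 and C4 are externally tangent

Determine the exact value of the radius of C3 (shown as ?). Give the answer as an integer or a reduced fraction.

1. [ext C2·C3]  r_C3² + 23r_C3 − 24 = 0  ⇒  r_C3 = 1 (r>0 drops 1)
2. [ext C3·C4]  r_C3² + 4r_C3 − 5 = 0  ⇒  r_C3 = 1 (r>0 drops 1)

1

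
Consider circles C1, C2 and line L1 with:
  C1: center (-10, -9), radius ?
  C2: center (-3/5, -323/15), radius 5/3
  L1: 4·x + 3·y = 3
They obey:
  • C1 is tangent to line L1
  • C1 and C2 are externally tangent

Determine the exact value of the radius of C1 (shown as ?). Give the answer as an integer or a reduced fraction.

14

1. [C1‖L1]  r_C1² − 196 = 0  ⇒  r_C1 = 14 (r>0 drops 1)
2. [ext C1·C2]  r_C1² + (10/3)r_C1 − 728/3 = 0  ⇒  r_C1 = 14 (r>0 drops 1)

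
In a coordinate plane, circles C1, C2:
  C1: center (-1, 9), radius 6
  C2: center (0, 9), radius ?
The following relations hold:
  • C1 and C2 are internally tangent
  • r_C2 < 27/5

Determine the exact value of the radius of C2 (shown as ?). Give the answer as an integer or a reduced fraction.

5

1. [int C1,C2]  r_C2² − 12r_C2 + 35 = 0  ⇒  r_C2 = 5 or 7
2. given r_C2 < 27/5: keep 5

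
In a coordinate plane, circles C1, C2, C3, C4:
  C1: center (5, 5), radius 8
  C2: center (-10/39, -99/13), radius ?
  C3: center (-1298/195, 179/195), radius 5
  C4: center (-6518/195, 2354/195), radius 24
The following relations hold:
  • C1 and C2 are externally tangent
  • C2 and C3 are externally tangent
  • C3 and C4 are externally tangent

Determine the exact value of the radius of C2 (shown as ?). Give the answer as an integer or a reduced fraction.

17/3

1. [ext C1·C2]  r_C2² + 16r_C2 − 1105/9 = 0  ⇒  r_C2 = 17/3 (r>0 drops 1)
2. [ext C2·C3]  r_C2² + 10r_C2 − 799/9 = 0  ⇒  r_C2 = 17/3 (r>0 drops 1)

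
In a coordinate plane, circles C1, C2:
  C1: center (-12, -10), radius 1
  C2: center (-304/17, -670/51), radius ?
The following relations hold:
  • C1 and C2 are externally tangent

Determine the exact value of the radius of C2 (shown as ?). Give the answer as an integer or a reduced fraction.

17/3

1. [ext C1·C2]  r_C2² + 2r_C2 − 391/9 = 0  ⇒  r_C2 = 17/3 (r>0 drops 1)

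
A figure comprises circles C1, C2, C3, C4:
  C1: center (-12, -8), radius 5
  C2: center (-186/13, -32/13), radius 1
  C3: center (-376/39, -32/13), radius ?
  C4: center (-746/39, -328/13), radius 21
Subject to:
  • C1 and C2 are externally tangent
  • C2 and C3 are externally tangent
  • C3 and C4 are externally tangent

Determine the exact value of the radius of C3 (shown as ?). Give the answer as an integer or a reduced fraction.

11/3

1. [ext C2·C3]  r_C3² + 2r_C3 − 187/9 = 0  ⇒  r_C3 = 11/3 (r>0 drops 1)
2. [ext C3·C4]  r_C3² + 42r_C3 − 1507/9 = 0  ⇒  r_C3 = 11/3 (r>0 drops 1)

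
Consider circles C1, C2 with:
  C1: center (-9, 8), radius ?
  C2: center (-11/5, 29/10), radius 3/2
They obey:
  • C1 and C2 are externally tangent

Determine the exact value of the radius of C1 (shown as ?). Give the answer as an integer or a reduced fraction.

7

1. [ext C1·C2]  r_C1² + 3r_C1 − 70 = 0  ⇒  r_C1 = 7 (r>0 drops 1)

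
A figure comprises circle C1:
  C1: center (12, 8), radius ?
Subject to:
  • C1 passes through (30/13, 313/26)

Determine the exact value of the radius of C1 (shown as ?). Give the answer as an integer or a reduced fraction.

21/2

1. [C1∋P]  r_C1² − 441/4 = 0  ⇒  r_C1 = 21/2 (r>0 drops 1)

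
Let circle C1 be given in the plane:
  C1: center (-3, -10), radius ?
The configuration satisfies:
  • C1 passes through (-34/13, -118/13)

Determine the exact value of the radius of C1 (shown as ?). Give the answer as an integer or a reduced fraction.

1. [C1∋P]  r_C1² − 1 = 0  ⇒  r_C1 = 1 (r>0 drops 1)

1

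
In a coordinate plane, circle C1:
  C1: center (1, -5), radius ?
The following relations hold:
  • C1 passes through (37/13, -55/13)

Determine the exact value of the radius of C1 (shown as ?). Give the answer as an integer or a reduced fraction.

1. [C1∋P]  r_C1² − 4 = 0  ⇒  r_C1 = 2 (r>0 drops 1)

2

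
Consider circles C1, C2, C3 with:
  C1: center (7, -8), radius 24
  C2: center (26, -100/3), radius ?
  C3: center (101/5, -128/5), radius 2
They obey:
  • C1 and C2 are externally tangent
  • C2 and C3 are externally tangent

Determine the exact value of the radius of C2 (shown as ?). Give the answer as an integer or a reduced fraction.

1. [ext C1·C2]  r_C2² + 48r_C2 − 3841/9 = 0  ⇒  r_C2 = 23/3 (r>0 drops 1)
2. [ext C2·C3]  r_C2² + 4r_C2 − 805/9 = 0  ⇒  r_C2 = 23/3 (r>0 drops 1)

23/3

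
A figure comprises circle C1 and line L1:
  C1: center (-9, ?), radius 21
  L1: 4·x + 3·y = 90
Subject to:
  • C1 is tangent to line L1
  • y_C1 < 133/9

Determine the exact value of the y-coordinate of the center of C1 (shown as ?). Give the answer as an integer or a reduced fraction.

1. [C1‖L1]  y_C1² − 84y_C1 + 539 = 0  ⇒  y_C1 = 7 or 77
2. given y_C1 < 133/9: keep 7

7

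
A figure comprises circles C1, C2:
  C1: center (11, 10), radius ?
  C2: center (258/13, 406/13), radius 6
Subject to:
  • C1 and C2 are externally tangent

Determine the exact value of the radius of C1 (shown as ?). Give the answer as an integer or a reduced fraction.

1. [ext C1·C2]  r_C1² + 12r_C1 − 493 = 0  ⇒  r_C1 = 17 (r>0 drops 1)

17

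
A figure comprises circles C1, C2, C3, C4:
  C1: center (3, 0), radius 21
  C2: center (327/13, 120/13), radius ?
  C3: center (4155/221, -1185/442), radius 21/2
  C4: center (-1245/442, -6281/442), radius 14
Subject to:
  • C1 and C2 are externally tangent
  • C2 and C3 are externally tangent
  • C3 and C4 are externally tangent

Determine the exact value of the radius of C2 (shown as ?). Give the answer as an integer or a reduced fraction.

1. [ext C1·C2]  r_C2² + 42r_C2 − 135 = 0  ⇒  r_C2 = 3 (r>0 drops 1)
2. [ext C2·C3]  r_C2² + 21r_C2 − 72 = 0  ⇒  r_C2 = 3 (r>0 drops 1)

3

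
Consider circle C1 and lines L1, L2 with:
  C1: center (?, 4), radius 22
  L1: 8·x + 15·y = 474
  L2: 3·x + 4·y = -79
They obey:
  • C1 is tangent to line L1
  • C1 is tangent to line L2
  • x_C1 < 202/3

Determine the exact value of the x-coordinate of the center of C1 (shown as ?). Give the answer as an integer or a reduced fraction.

5

1. [C1‖L1]  x_C1² − (207/2)x_C1 + 985/2 = 0  ⇒  x_C1 = 5 or 197/2
2. [C1‖L2]  x_C1² + (190/3)x_C1 − 1025/3 = 0  ⇒  x_C1 = -205/3 or 5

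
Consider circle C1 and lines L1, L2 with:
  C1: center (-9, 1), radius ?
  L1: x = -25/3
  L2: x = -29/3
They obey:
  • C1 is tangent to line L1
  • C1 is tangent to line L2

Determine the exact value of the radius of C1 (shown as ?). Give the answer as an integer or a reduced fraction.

1. [C1‖L1]  r_C1² − 4/9 = 0  ⇒  r_C1 = 2/3 (r>0 drops 1)
2. [C1‖L2]  r_C1² − 4/9 = 0  ⇒  r_C1 = 2/3 (r>0 drops 1)

2/3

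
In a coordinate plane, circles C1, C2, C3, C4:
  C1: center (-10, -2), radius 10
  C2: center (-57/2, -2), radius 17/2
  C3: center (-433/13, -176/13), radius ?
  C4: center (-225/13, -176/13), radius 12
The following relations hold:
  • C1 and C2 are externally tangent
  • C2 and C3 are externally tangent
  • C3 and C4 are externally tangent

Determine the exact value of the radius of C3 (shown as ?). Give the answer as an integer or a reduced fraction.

4

1. [ext C2·C3]  r_C3² + 17r_C3 − 84 = 0  ⇒  r_C3 = 4 (r>0 drops 1)
2. [ext C3·C4]  r_C3² + 24r_C3 − 112 = 0  ⇒  r_C3 = 4 (r>0 drops 1)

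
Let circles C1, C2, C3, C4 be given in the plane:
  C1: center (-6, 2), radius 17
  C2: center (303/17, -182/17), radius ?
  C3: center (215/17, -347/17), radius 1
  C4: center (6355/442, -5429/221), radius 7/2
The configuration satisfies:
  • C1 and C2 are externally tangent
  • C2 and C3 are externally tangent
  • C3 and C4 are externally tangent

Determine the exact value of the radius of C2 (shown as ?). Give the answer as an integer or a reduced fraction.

10

1. [ext C1·C2]  r_C2² + 34r_C2 − 440 = 0  ⇒  r_C2 = 10 (r>0 drops 1)
2. [ext C2·C3]  r_C2² + 2r_C2 − 120 = 0  ⇒  r_C2 = 10 (r>0 drops 1)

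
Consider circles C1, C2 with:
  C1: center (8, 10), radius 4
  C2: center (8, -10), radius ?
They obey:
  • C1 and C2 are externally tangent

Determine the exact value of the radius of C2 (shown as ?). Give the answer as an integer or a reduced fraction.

16

1. [ext C1·C2]  r_C2² + 8r_C2 − 384 = 0  ⇒  r_C2 = 16 (r>0 drops 1)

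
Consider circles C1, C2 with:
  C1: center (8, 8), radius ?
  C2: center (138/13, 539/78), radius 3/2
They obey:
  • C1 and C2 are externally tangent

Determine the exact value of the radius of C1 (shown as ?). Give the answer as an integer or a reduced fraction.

4/3

1. [ext C1·C2]  r_C1² + 3r_C1 − 52/9 = 0  ⇒  r_C1 = 4/3 (r>0 drops 1)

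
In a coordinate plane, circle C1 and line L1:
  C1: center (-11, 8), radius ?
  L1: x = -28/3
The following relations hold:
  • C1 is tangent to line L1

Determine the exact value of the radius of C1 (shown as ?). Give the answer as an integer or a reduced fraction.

1. [C1‖L1]  r_C1² − 25/9 = 0  ⇒  r_C1 = 5/3 (r>0 drops 1)

5/3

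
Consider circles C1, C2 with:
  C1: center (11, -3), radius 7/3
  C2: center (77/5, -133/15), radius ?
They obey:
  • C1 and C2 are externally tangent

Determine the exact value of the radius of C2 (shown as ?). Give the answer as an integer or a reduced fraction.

1. [ext C1·C2]  r_C2² + (14/3)r_C2 − 145/3 = 0  ⇒  r_C2 = 5 (r>0 drops 1)

5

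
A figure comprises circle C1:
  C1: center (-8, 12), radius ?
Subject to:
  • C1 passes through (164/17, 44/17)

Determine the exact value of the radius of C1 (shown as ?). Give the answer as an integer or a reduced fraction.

20

1. [C1∋P]  r_C1² − 400 = 0  ⇒  r_C1 = 20 (r>0 drops 1)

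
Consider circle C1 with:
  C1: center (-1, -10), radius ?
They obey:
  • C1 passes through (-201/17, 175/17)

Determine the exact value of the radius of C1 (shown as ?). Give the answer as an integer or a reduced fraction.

1. [C1∋P]  r_C1² − 529 = 0  ⇒  r_C1 = 23 (r>0 drops 1)

23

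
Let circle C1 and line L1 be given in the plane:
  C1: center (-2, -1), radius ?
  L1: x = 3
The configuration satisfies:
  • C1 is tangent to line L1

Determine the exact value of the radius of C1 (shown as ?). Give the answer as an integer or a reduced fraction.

1. [C1‖L1]  r_C1² − 25 = 0  ⇒  r_C1 = 5 (r>0 drops 1)

5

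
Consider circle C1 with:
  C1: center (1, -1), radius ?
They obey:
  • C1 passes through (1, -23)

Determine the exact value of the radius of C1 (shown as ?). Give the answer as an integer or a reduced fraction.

22

1. [C1∋P]  r_C1² − 484 = 0  ⇒  r_C1 = 22 (r>0 drops 1)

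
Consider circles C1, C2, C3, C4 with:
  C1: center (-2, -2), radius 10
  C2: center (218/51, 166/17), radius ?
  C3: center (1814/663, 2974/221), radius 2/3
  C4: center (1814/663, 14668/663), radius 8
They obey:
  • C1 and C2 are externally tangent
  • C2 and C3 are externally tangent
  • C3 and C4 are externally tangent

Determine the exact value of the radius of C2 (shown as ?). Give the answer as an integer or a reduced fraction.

10/3

1. [ext C1·C2]  r_C2² + 20r_C2 − 700/9 = 0  ⇒  r_C2 = 10/3 (r>0 drops 1)
2. [ext C2·C3]  r_C2² + (4/3)r_C2 − 140/9 = 0  ⇒  r_C2 = 10/3 (r>0 drops 1)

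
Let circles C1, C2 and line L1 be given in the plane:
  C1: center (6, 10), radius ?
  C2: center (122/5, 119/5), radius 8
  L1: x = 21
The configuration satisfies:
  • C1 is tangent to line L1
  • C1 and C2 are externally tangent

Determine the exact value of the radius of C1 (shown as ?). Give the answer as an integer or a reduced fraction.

1. [C1‖L1]  r_C1² − 225 = 0  ⇒  r_C1 = 15 (r>0 drops 1)
2. [ext C1·C2]  r_C1² + 16r_C1 − 465 = 0  ⇒  r_C1 = 15 (r>0 drops 1)

15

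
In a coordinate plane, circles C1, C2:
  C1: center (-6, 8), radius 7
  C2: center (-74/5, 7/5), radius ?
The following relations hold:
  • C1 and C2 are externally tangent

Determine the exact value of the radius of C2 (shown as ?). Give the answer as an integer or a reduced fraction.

1. [ext C1·C2]  r_C2² + 14r_C2 − 72 = 0  ⇒  r_C2 = 4 (r>0 drops 1)

4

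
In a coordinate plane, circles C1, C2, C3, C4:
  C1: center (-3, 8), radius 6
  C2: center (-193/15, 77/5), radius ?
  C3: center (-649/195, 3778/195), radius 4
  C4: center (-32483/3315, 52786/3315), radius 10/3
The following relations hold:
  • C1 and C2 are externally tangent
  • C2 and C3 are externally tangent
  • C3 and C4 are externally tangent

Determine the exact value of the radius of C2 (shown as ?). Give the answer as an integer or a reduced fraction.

1. [ext C1·C2]  r_C2² + 12r_C2 − 1045/9 = 0  ⇒  r_C2 = 19/3 (r>0 drops 1)
2. [ext C2·C3]  r_C2² + 8r_C2 − 817/9 = 0  ⇒  r_C2 = 19/3 (r>0 drops 1)

19/3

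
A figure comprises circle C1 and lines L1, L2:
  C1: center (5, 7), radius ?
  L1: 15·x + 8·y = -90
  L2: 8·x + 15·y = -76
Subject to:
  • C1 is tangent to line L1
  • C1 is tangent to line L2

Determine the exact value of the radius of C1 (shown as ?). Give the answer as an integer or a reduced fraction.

13

1. [C1‖L1]  r_C1² − 169 = 0  ⇒  r_C1 = 13 (r>0 drops 1)
2. [C1‖L2]  r_C1² − 169 = 0  ⇒  r_C1 = 13 (r>0 drops 1)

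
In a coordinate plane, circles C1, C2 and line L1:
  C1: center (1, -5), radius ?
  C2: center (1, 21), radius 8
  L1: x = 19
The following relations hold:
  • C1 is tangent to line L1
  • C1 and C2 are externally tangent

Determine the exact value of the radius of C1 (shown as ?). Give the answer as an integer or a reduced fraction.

18

1. [C1‖L1]  r_C1² − 324 = 0  ⇒  r_C1 = 18 (r>0 drops 1)
2. [ext C1·C2]  r_C1² + 16r_C1 − 612 = 0  ⇒  r_C1 = 18 (r>0 drops 1)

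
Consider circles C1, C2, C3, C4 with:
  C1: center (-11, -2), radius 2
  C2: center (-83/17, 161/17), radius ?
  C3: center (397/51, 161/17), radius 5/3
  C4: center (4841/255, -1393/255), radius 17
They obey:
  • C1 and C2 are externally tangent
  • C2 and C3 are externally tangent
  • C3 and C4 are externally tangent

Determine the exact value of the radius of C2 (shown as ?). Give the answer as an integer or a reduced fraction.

11

1. [ext C1·C2]  r_C2² + 4r_C2 − 165 = 0  ⇒  r_C2 = 11 (r>0 drops 1)
2. [ext C2·C3]  r_C2² + (10/3)r_C2 − 473/3 = 0  ⇒  r_C2 = 11 (r>0 drops 1)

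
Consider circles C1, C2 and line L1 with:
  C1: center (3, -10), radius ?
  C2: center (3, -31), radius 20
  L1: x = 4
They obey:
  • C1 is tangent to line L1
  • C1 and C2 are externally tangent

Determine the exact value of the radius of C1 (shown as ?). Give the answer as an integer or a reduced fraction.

1

1. [C1‖L1]  r_C1² − 1 = 0  ⇒  r_C1 = 1 (r>0 drops 1)
2. [ext C1·C2]  r_C1² + 40r_C1 − 41 = 0  ⇒  r_C1 = 1 (r>0 drops 1)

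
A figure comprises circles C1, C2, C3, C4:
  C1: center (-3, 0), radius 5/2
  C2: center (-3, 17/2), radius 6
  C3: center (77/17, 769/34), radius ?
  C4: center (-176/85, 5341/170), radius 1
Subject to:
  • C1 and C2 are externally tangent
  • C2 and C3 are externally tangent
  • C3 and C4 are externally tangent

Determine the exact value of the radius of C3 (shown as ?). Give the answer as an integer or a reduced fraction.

1. [ext C2·C3]  r_C3² + 12r_C3 − 220 = 0  ⇒  r_C3 = 10 (r>0 drops 1)
2. [ext C3·C4]  r_C3² + 2r_C3 − 120 = 0  ⇒  r_C3 = 10 (r>0 drops 1)

10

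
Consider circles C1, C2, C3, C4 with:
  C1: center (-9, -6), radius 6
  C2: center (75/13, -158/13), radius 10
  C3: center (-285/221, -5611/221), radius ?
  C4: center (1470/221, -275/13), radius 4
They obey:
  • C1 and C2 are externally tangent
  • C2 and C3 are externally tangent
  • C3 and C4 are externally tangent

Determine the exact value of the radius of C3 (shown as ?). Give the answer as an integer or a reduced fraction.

5

1. [ext C2·C3]  r_C3² + 20r_C3 − 125 = 0  ⇒  r_C3 = 5 (r>0 drops 1)
2. [ext C3·C4]  r_C3² + 8r_C3 − 65 = 0  ⇒  r_C3 = 5 (r>0 drops 1)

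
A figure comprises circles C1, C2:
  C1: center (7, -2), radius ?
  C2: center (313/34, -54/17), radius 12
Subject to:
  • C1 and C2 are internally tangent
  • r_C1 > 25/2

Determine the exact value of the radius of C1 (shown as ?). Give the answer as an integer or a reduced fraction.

1. [int C1,C2]  r_C1² − 24r_C1 + 551/4 = 0  ⇒  r_C1 = 19/2 or 29/2
2. given r_C1 > 25/2: keep 29/2

29/2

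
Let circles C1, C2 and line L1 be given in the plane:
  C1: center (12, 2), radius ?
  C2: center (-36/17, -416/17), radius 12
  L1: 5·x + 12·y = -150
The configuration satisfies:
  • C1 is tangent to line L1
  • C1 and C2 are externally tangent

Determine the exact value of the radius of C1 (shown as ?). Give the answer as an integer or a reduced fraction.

1. [C1‖L1]  r_C1² − 324 = 0  ⇒  r_C1 = 18 (r>0 drops 1)
2. [ext C1·C2]  r_C1² + 24r_C1 − 756 = 0  ⇒  r_C1 = 18 (r>0 drops 1)

18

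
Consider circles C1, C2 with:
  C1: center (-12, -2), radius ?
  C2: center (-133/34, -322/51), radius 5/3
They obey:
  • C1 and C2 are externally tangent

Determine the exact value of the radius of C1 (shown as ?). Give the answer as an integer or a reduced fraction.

1. [ext C1·C2]  r_C1² + (10/3)r_C1 − 325/4 = 0  ⇒  r_C1 = 15/2 (r>0 drops 1)

15/2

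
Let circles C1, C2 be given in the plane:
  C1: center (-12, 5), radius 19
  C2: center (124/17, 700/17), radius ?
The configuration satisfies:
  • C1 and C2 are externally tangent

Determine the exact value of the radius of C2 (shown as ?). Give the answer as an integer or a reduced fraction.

22

1. [ext C1·C2]  r_C2² + 38r_C2 − 1320 = 0  ⇒  r_C2 = 22 (r>0 drops 1)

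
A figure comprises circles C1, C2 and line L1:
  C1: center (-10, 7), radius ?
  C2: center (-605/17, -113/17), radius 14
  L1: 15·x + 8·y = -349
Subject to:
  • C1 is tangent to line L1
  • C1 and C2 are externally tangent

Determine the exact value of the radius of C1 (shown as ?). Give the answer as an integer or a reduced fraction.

1. [C1‖L1]  r_C1² − 225 = 0  ⇒  r_C1 = 15 (r>0 drops 1)
2. [ext C1·C2]  r_C1² + 28r_C1 − 645 = 0  ⇒  r_C1 = 15 (r>0 drops 1)

15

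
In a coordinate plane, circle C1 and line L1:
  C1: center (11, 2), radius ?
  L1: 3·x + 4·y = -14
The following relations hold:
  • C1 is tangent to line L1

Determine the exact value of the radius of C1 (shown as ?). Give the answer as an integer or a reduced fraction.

1. [C1‖L1]  r_C1² − 121 = 0  ⇒  r_C1 = 11 (r>0 drops 1)

11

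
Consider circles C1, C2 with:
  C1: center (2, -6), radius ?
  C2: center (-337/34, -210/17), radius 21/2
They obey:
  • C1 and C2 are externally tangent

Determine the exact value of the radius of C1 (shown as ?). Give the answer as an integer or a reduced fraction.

1. [ext C1·C2]  r_C1² + 21r_C1 − 72 = 0  ⇒  r_C1 = 3 (r>0 drops 1)

3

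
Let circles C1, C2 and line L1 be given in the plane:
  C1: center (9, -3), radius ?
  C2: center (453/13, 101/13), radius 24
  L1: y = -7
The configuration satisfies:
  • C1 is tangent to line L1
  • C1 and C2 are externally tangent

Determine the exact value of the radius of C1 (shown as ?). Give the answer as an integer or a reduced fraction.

1. [C1‖L1]  r_C1² − 16 = 0  ⇒  r_C1 = 4 (r>0 drops 1)
2. [ext C1·C2]  r_C1² + 48r_C1 − 208 = 0  ⇒  r_C1 = 4 (r>0 drops 1)

4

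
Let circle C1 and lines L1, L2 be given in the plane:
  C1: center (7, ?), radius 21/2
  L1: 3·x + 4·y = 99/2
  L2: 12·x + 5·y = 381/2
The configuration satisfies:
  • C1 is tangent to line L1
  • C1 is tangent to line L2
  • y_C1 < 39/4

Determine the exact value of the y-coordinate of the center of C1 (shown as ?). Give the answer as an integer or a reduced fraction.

-6

1. [C1‖L1]  y_C1² − (57/4)y_C1 − 243/2 = 0  ⇒  y_C1 = -6 or 81/4
2. [C1‖L2]  y_C1² − (213/5)y_C1 − 1458/5 = 0  ⇒  y_C1 = -6 or 243/5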